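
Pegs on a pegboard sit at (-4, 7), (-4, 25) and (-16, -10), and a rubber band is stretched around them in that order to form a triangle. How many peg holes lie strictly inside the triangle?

The shoelace formula gives twice the area as |[(-4)·25 − (-4)·7] + [(-4)·(-10) − (-16)·25] + [(-16)·7 − (-4)·(-10)]| = 216, so the area is 108.
Summing gcd(|Δx|,|Δy|) over the edges gives the boundary count: gcd(0,18) + gcd(12,35) + gcd(12,17) = 18+1+1 = 20.
Pick's theorem gives I = A − B/2 + 1 = 108 − 20/2 + 1 = 99.

99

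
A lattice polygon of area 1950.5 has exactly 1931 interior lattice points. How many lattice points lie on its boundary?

Pick's theorem gives A = I + B/2 − 1, so B = 2(A − I + 1) = 2(1950.5 − 1931 + 1) = 41.

41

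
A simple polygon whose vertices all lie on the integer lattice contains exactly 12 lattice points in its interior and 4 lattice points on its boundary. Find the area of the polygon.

13

By Pick's theorem, A = I + B/2 − 1 = 12 + 4/2 − 1 = 13.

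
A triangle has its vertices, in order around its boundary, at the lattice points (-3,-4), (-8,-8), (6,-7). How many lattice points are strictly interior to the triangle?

24

Using the shoelace formula, 2A = |((-3)·(-8) − (-8)·(-4)) + ((-8)·(-7) − 6·(-8)) + (6·(-4) − (-3)·(-7))| = 51, so the area is 51/2.
The number of boundary lattice points is Σ gcd(|Δx|,|Δy|) = gcd(5,4) + gcd(14,1) + gcd(9,3) = 1+1+3 = 5.
By Pick's theorem A = I + B/2 − 1, so I = 51/2 − 5/2 + 1 = 24.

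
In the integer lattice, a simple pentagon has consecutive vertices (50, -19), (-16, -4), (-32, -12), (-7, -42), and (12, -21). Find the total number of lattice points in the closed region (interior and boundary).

By the shoelace formula, twice the signed area is |[50·(-4) − (-16)·(-19)] + [(-16)·(-12) − (-32)·(-4)] + [(-32)·(-42) − (-7)·(-12)] + [(-7)·(-21) − 12·(-42)] + [12·(-19) − 50·(-21)]| = 2293, so the area is 1146.5.
Along each edge there are gcd(|Δx|,|Δy|)+1 lattice points, so counting each shared vertex once the boundary has gcd(66,15) + gcd(16,8) + gcd(25,30) + gcd(19,21) + gcd(38,2) = 3+8+5+1+2 = 19.
Pick's theorem gives I = A − B/2 + 1 = 1146.5 − 19/2 + 1 = 1138, so the closed region contains I + B = 1138 + 19 = 1157 lattice points.

1157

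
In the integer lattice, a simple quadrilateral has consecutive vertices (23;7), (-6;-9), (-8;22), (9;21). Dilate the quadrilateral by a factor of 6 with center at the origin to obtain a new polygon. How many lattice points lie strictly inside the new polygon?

Using the shoelace formula, 2A = |[23·(-9) − (-6)·7] + [(-6)·22 − (-8)·(-9)] + [(-8)·21 − 9·22] + [9·7 − 23·21]| = 1155, so the area is 1155/2.
The number of boundary lattice points is Σ gcd(|Δx|,|Δy|) = gcd(29,16) + gcd(2,31) + gcd(17,1) + gcd(14,14) = 1+1+1+14 = 17.
Scaling by 6 multiplies the area by 6² = 36 (so the new area is 20790) and multiplies the boundary lattice-point count by 6, giving 102.
By Pick's theorem, the interior count of the dilated polygon is 20790 − 102/2 + 1 = 20740.

20740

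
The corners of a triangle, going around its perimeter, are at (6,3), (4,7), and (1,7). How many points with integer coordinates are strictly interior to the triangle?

Using the shoelace formula, 2A = |[6·7 − 4·3] + [4·7 − 1·7] + [1·3 − 6·7]| = 12, so the area is 6.
Summing gcd(|Δx|,|Δy|) over the edges gives the boundary count: gcd(2,4) + gcd(3,0) + gcd(5,4) = 2+3+1 = 6.
By Pick's theorem A = I + B/2 − 1, so I = 6 − 6/2 + 1 = 4.

4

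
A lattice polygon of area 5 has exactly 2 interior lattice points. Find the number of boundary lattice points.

Pick's theorem gives A = I + B/2 − 1, so B = 2(A − I + 1) = 2(5 − 2 + 1) = 8.

8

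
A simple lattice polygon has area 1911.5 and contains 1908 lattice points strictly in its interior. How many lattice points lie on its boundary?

9

Pick's theorem gives A = I + B/2 − 1, so B = 2(A − I + 1) = 2(1911.5 − 1908 + 1) = 9.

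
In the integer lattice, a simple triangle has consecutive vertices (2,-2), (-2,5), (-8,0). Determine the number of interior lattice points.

30

Using the shoelace formula, 2A = |(2·5 − (-2)·(-2)) + ((-2)·0 − (-8)·5) + ((-8)·(-2) − 2·0)| = 62, so the area is 31.
Along each edge there are gcd(|Δx|,|Δy|)+1 lattice points, so counting each shared vertex once the boundary has gcd(4,7) + gcd(6,5) + gcd(10,2) = 1+1+2 = 4.
Pick's theorem gives I = A − B/2 + 1 = 31 − 4/2 + 1 = 30.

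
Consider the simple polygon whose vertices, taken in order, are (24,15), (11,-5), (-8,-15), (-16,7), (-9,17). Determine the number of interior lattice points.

By the shoelace formula, twice the signed area is |(24·(-5) − 11·15) + (11·(-15) − (-8)·(-5)) + ((-8)·7 − (-16)·(-15)) + ((-16)·17 − (-9)·7) + ((-9)·15 − 24·17)| = 1538, so the area is 769.
Summing gcd(|Δx|,|Δy|) over the edges gives the boundary count: gcd(13,20) + gcd(19,10) + gcd(8,22) + gcd(7,10) + gcd(33,2) = 1+1+2+1+1 = 6.
By Pick's theorem A = I + B/2 − 1, so I = 769 − 6/2 + 1 = 767.

767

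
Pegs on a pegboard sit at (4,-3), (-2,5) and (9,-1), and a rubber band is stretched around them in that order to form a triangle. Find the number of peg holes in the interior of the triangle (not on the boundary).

Using the shoelace formula, 2A = |(4·5 − (-2)·(-3)) + ((-2)·(-1) − 9·5) + (9·(-3) − 4·(-1))| = 52, so the area is 26.
Summing gcd(|Δx|,|Δy|) over the edges gives the boundary count: gcd(6,8) + gcd(11,6) + gcd(5,2) = 2+1+1 = 4.
By Pick's theorem A = I + B/2 − 1, so I = 26 − 4/2 + 1 = 25.

25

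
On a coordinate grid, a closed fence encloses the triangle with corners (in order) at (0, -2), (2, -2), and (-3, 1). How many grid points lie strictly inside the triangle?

1

By the shoelace formula, twice the signed area is |(0·(-2) − 2·(-2)) + (2·1 − (-3)·(-2)) + ((-3)·(-2) − 0·1)| = 6, so the area is 3.
Summing gcd(|Δx|,|Δy|) over the edges gives the boundary count: gcd(2,0) + gcd(5,3) + gcd(3,3) = 2+1+3 = 6.
By Pick's theorem A = I + B/2 − 1, so I = 3 − 6/2 + 1 = 1.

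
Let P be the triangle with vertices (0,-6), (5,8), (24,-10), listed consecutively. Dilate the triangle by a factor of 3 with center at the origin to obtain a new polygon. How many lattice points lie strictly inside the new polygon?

Using the shoelace formula, 2A = |[0·8 − 5·(-6)] + [5·(-10) − 24·8] + [24·(-6) − 0·(-10)]| = 356, so the area is 178.
Summing gcd(|Δx|,|Δy|) over the edges gives the boundary count: gcd(5,14) + gcd(19,18) + gcd(24,4) = 1+1+4 = 6.
Scaling by 3 multiplies the area by 3² = 9 (so the new area is 1602) and multiplies the boundary lattice-point count by 3, giving 18.
By Pick's theorem, the interior count of the dilated polygon is 1602 − 18/2 + 1 = 1594.

1594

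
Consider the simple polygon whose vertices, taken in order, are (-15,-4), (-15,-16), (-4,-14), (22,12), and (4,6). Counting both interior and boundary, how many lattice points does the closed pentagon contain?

By the shoelace formula, twice the signed area is |((-15)·(-16) − (-15)·(-4)) + ((-15)·(-14) − (-4)·(-16)) + ((-4)·12 − 22·(-14)) + (22·6 − 4·12) + (4·(-4) − (-15)·6)| = 744, so the area is 372.
Along each edge there are gcd(|Δx|,|Δy|)+1 lattice points, so counting each shared vertex once the boundary has gcd(0,12) + gcd(11,2) + gcd(26,26) + gcd(18,6) + gcd(19,10) = 12+1+26+6+1 = 46.
Pick's theorem gives I = A − B/2 + 1 = 372 − 46/2 + 1 = 350, so the closed region contains I + B = 350 + 46 = 396 lattice points.

396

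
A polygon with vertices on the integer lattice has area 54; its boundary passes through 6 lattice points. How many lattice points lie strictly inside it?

52

From Pick's theorem, I = A − B/2 + 1 = 54 − 6/2 + 1 = 52.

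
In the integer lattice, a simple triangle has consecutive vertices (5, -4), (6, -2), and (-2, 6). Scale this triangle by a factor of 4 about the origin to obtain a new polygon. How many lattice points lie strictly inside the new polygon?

The shoelace formula gives twice the area as |(5·(-2) − 6·(-4)) + (6·6 − (-2)·(-2)) + ((-2)·(-4) − 5·6)| = 24, so the area is 12.
Summing gcd(|Δx|,|Δy|) over the edges gives the boundary count: gcd(1,2) + gcd(8,8) + gcd(7,10) = 1+8+1 = 10.
Scaling by 4 multiplies the area by 4² = 16 (so the new area is 192) and multiplies the boundary lattice-point count by 4, giving 40.
By Pick's theorem, the interior count of the dilated polygon is 192 − 40/2 + 1 = 173.

173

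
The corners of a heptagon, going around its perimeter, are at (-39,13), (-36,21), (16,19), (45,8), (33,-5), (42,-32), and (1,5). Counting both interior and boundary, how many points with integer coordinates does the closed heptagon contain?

The shoelace formula gives twice the area as |[(-39)·21 − (-36)·13] + [(-36)·19 − 16·21] + [16·8 − 45·19] + [45·(-5) − 33·8] + [33·(-32) − 42·(-5)] + [42·5 − 1·(-32)] + [1·13 − (-39)·5]| = 2983, so the area is 1491.5.
The number of boundary lattice points is Σ gcd(|Δx|,|Δy|) = gcd(3,8) + gcd(52,2) + gcd(29,11) + gcd(12,13) + gcd(9,27) + gcd(41,37) + gcd(40,8) = 1+2+1+1+9+1+8 = 23.
Pick's theorem gives I = A − B/2 + 1 = 1491.5 − 23/2 + 1 = 1481, so the closed region contains I + B = 1481 + 23 = 1504 lattice points.

1504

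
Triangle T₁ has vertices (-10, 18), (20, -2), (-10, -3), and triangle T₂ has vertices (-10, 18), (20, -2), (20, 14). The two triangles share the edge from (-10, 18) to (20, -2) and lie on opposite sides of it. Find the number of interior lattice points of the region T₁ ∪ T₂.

536

The union is the simple quadrilateral with vertices (-10, 18), (-10, -3), (20, -2), (20, 14) in order.
By the shoelace formula, twice the signed area is |[(-10)·(-3) − (-10)·18] + [(-10)·(-2) − 20·(-3)] + [20·14 − 20·(-2)] + [20·18 − (-10)·14]| = 1110, so the area is 555.
The number of boundary lattice points is Σ gcd(|Δx|,|Δy|) = gcd(0,21) + gcd(30,1) + gcd(0,16) + gcd(30,4) = 21+1+16+2 = 40.
By Pick's theorem I = A − B/2 + 1 = 555 − 40/2 + 1 = 536.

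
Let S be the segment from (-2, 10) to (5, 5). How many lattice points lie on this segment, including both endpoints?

2

The number of lattice points on a segment between lattice points is gcd(|Δx|,|Δy|) + 1 = gcd(7,5) + 1 = 1 + 1 = 2.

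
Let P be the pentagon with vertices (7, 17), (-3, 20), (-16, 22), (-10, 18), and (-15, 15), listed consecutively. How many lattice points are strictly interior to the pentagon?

By the shoelace formula, twice the signed area is |[7·20 − (-3)·17] + [(-3)·22 − (-16)·20] + [(-16)·18 − (-10)·22] + [(-10)·15 − (-15)·18] + [(-15)·17 − 7·15]| = 137, so the area is 68.5.
Summing gcd(|Δx|,|Δy|) over the edges gives the boundary count: gcd(10,3) + gcd(13,2) + gcd(6,4) + gcd(5,3) + gcd(22,2) = 1+1+2+1+2 = 7.
Pick's theorem gives I = A − B/2 + 1 = 68.5 − 7/2 + 1 = 66.

66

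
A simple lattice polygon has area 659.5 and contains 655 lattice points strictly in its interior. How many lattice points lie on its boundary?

11

Pick's theorem gives A = I + B/2 − 1, so B = 2(A − I + 1) = 2(659.5 − 655 + 1) = 11.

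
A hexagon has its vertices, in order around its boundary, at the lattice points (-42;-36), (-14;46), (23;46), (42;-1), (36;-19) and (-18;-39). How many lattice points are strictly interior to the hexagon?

4771

Using the shoelace formula, 2A = |[(-42)·46 − (-14)·(-36)] + [(-14)·46 − 23·46] + [23·(-1) − 42·46] + [42·(-19) − 36·(-1)] + [36·(-39) − (-18)·(-19)] + [(-18)·(-36) − (-42)·(-39)]| = 9591, so the area is 9591/2.
The number of boundary lattice points is Σ gcd(|Δx|,|Δy|) = gcd(28,82) + gcd(37,0) + gcd(19,47) + gcd(6,18) + gcd(54,20) + gcd(24,3) = 2+37+1+6+2+3 = 51.
Pick's theorem gives I = A − B/2 + 1 = 9591/2 − 51/2 + 1 = 4771.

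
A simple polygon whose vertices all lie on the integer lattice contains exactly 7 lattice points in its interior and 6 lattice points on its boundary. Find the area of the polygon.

9

By Pick's theorem, A = I + B/2 − 1 = 7 + 6/2 − 1 = 9.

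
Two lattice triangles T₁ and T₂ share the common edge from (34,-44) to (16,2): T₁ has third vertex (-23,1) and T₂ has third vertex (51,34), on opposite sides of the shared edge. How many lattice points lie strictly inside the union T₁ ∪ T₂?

The union is the simple quadrilateral with vertices (34,-44), (-23,1), (16,2), (51,34) in order.
The shoelace formula gives twice the area as |[34·1 − (-23)·(-44)] + [(-23)·2 − 16·1] + [16·34 − 51·2] + [51·(-44) − 34·34]| = 3998, so the area is 1999.
The number of boundary lattice points is Σ gcd(|Δx|,|Δy|) = gcd(57,45) + gcd(39,1) + gcd(35,32) + gcd(17,78) = 3+1+1+1 = 6.
By Pick's theorem I = A − B/2 + 1 = 1999 − 6/2 + 1 = 1997.

1997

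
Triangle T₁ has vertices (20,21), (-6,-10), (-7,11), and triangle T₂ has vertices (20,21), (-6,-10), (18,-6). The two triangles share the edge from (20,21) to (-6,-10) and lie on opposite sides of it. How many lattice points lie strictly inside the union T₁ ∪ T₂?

606

The union is the simple quadrilateral with vertices (20,21), (-7,11), (-6,-10), (18,-6) in order.
Using the shoelace formula, 2A = |(20·11 − (-7)·21) + ((-7)·(-10) − (-6)·11) + ((-6)·(-6) − 18·(-10)) + (18·21 − 20·(-6))| = 1217, so the area is 1217/2.
The number of boundary lattice points is Σ gcd(|Δx|,|Δy|) = gcd(27,10) + gcd(1,21) + gcd(24,4) + gcd(2,27) = 1+1+4+1 = 7.
By Pick's theorem I = A − B/2 + 1 = 1217/2 − 7/2 + 1 = 606.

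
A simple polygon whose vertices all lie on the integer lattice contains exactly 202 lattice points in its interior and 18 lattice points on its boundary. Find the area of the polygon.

210

Pick's theorem states A = I + B/2 − 1, so A = 202 + 18/2 − 1 = 210.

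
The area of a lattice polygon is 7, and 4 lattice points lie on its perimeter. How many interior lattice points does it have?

6

From Pick's theorem, I = A − B/2 + 1 = 7 − 4/2 + 1 = 6.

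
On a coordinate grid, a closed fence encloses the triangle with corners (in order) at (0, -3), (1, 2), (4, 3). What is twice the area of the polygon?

14

Using the shoelace formula, 2A = |(0·2 − 1·(-3)) + (1·3 − 4·2) + (4·(-3) − 0·3)| = 14, so the area is 7.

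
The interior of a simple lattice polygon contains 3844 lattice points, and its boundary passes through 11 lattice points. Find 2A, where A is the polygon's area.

7697

Pick's theorem states A = I + B/2 − 1, so A = 3844 + 11/2 − 1 = 7697/2.
Hence 2A = 7697.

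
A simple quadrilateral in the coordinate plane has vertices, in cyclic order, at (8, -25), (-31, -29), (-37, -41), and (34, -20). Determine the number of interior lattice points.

314

Using the shoelace formula, 2A = |(8·(-29) − (-31)·(-25)) + ((-31)·(-41) − (-37)·(-29)) + ((-37)·(-20) − 34·(-41)) + (34·(-25) − 8·(-20))| = 635, so the area is 635/2.
Summing gcd(|Δx|,|Δy|) over the edges gives the boundary count: gcd(39,4) + gcd(6,12) + gcd(71,21) + gcd(26,5) = 1+6+1+1 = 9.
By Pick's theorem A = I + B/2 − 1, so I = 635/2 − 9/2 + 1 = 314.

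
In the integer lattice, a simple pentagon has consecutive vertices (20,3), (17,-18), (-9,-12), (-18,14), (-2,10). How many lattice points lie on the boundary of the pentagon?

11

Summing gcd(|Δx|,|Δy|) over the edges gives the boundary count: gcd(3,21) + gcd(26,6) + gcd(9,26) + gcd(16,4) + gcd(22,7) = 3+2+1+4+1 = 11.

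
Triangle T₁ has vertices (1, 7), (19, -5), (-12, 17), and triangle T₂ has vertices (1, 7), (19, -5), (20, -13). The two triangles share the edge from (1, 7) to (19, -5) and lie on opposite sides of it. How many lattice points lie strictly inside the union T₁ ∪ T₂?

The union is the simple quadrilateral with vertices (1, 7), (-12, 17), (19, -5), (20, -13) in order.
Using the shoelace formula, 2A = |(1·17 − (-12)·7) + ((-12)·(-5) − 19·17) + (19·(-13) − 20·(-5)) + (20·7 − 1·(-13))| = 156, so the area is 78.
Summing gcd(|Δx|,|Δy|) over the edges gives the boundary count: gcd(13,10) + gcd(31,22) + gcd(1,8) + gcd(19,20) = 1+1+1+1 = 4.
By Pick's theorem I = A − B/2 + 1 = 78 − 4/2 + 1 = 77.

77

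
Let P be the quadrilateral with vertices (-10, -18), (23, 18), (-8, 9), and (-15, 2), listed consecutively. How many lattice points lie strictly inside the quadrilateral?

The shoelace formula gives twice the area as |((-10)·18 − 23·(-18)) + (23·9 − (-8)·18) + ((-8)·2 − (-15)·9) + ((-15)·(-18) − (-10)·2)| = 994, so the area is 497.
Summing gcd(|Δx|,|Δy|) over the edges gives the boundary count: gcd(33,36) + gcd(31,9) + gcd(7,7) + gcd(5,20) = 3+1+7+5 = 16.
By Pick's theorem A = I + B/2 − 1, so I = 497 − 16/2 + 1 = 490.

490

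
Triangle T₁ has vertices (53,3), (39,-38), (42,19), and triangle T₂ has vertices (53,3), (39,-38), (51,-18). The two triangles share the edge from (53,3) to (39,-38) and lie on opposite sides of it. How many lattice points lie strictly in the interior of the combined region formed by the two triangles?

440

The union is the simple quadrilateral with vertices (53,3), (42,19), (39,-38), (51,-18) in order.
Using the shoelace formula, 2A = |[53·19 − 42·3] + [42·(-38) − 39·19] + [39·(-18) − 51·(-38)] + [51·3 − 53·(-18)]| = 887, so the area is 887/2.
The number of boundary lattice points is Σ gcd(|Δx|,|Δy|) = gcd(11,16) + gcd(3,57) + gcd(12,20) + gcd(2,21) = 1+3+4+1 = 9.
By Pick's theorem I = A − B/2 + 1 = 887/2 − 9/2 + 1 = 440.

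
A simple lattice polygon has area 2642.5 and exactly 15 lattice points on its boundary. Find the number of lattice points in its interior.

Pick's theorem A = I + B/2 − 1 rearranges to I = A − B/2 + 1 = 2642.5 − 15/2 + 1 = 2636.

2636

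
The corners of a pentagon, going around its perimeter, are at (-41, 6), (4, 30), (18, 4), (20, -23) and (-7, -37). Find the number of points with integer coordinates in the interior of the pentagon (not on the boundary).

Using the shoelace formula, 2A = |((-41)·30 − 4·6) + (4·4 − 18·30) + (18·(-23) − 20·4) + (20·(-37) − (-7)·(-23)) + ((-7)·6 − (-41)·(-37))| = 4732, so the area is 2366.
Along each edge there are gcd(|Δx|,|Δy|)+1 lattice points, so counting each shared vertex once the boundary has gcd(45,24) + gcd(14,26) + gcd(2,27) + gcd(27,14) + gcd(34,43) = 3+2+1+1+1 = 8.
By Pick's theorem A = I + B/2 − 1, so I = 2366 − 8/2 + 1 = 2363.

2363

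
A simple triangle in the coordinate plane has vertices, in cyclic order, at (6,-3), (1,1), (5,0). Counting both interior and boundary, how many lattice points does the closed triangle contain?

8

By the shoelace formula, twice the signed area is |[6·1 − 1·(-3)] + [1·0 − 5·1] + [5·(-3) − 6·0]| = 11, so the area is 5.5.
Summing gcd(|Δx|,|Δy|) over the edges gives the boundary count: gcd(5,4) + gcd(4,1) + gcd(1,3) = 1+1+1 = 3.
Pick's theorem gives I = A − B/2 + 1 = 5.5 − 3/2 + 1 = 5, so the closed region contains I + B = 5 + 3 = 8 lattice points.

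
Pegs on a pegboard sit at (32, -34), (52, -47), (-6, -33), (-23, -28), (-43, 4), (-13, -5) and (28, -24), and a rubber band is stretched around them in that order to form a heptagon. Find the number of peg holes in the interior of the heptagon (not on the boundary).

1537

The shoelace formula gives twice the area as |(32·(-47) − 52·(-34)) + (52·(-33) − (-6)·(-47)) + ((-6)·(-28) − (-23)·(-33)) + ((-23)·4 − (-43)·(-28)) + ((-43)·(-5) − (-13)·4) + ((-13)·(-24) − 28·(-5)) + (28·(-34) − 32·(-24))| = 3086, so the area is 1543.
The number of boundary lattice points is Σ gcd(|Δx|,|Δy|) = gcd(20,13) + gcd(58,14) + gcd(17,5) + gcd(20,32) + gcd(30,9) + gcd(41,19) + gcd(4,10) = 1+2+1+4+3+1+2 = 14.
By Pick's theorem A = I + B/2 − 1, so I = 1543 − 14/2 + 1 = 1537.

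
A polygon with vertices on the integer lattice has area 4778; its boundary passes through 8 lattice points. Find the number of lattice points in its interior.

Pick's theorem A = I + B/2 − 1 rearranges to I = A − B/2 + 1 = 4778 − 8/2 + 1 = 4775.

4775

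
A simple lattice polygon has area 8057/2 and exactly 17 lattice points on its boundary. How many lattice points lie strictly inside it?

From Pick's theorem, I = A − B/2 + 1 = 8057/2 − 17/2 + 1 = 4021.

4021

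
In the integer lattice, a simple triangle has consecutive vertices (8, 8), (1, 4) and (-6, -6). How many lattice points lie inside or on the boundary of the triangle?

By the shoelace formula, twice the signed area is |[8·4 − 1·8] + [1·(-6) − (-6)·4] + [(-6)·8 − 8·(-6)]| = 42, so the area is 21.
Along each edge there are gcd(|Δx|,|Δy|)+1 lattice points, so counting each shared vertex once the boundary has gcd(7,4) + gcd(7,10) + gcd(14,14) = 1+1+14 = 16.
Pick's theorem gives I = A − B/2 + 1 = 21 − 16/2 + 1 = 14, so the closed region contains I + B = 14 + 16 = 30 lattice points.

30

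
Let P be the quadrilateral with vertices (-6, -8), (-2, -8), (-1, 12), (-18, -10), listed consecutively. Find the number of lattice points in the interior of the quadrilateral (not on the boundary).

Using the shoelace formula, 2A = |((-6)·(-8) − (-2)·(-8)) + ((-2)·12 − (-1)·(-8)) + ((-1)·(-10) − (-18)·12) + ((-18)·(-8) − (-6)·(-10))| = 310, so the area is 155.
Summing gcd(|Δx|,|Δy|) over the edges gives the boundary count: gcd(4,0) + gcd(1,20) + gcd(17,22) + gcd(12,2) = 4+1+1+2 = 8.
By Pick's theorem A = I + B/2 − 1, so I = 155 − 8/2 + 1 = 152.

152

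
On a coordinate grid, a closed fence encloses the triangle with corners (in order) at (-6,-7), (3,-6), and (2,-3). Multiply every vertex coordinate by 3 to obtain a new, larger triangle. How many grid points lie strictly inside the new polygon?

The shoelace formula gives twice the area as |[(-6)·(-6) − 3·(-7)] + [3·(-3) − 2·(-6)] + [2·(-7) − (-6)·(-3)]| = 28, so the area is 14.
Summing gcd(|Δx|,|Δy|) over the edges gives the boundary count: gcd(9,1) + gcd(1,3) + gcd(8,4) = 1+1+4 = 6.
Scaling by 3 multiplies the area by 3² = 9 (so the new area is 126) and multiplies the boundary lattice-point count by 3, giving 18.
By Pick's theorem, the interior count of the dilated polygon is 126 − 18/2 + 1 = 118.

118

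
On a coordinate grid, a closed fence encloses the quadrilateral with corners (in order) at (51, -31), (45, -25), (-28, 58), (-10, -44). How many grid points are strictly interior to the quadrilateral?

3192

The shoelace formula gives twice the area as |[51·(-25) − 45·(-31)] + [45·58 − (-28)·(-25)] + [(-28)·(-44) − (-10)·58] + [(-10)·(-31) − 51·(-44)]| = 6396, so the area is 3198.
Along each edge there are gcd(|Δx|,|Δy|)+1 lattice points, so counting each shared vertex once the boundary has gcd(6,6) + gcd(73,83) + gcd(18,102) + gcd(61,13) = 6+1+6+1 = 14.
Pick's theorem gives I = A − B/2 + 1 = 3198 − 14/2 + 1 = 3192.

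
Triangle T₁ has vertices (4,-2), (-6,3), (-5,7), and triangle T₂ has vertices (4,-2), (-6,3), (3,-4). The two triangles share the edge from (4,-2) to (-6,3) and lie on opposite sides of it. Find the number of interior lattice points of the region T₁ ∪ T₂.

The union is the simple quadrilateral with vertices (4,-2), (-5,7), (-6,3), (3,-4) in order.
Using the shoelace formula, 2A = |(4·7 − (-5)·(-2)) + ((-5)·3 − (-6)·7) + ((-6)·(-4) − 3·3) + (3·(-2) − 4·(-4))| = 70, so the area is 35.
Summing gcd(|Δx|,|Δy|) over the edges gives the boundary count: gcd(9,9) + gcd(1,4) + gcd(9,7) + gcd(1,2) = 9+1+1+1 = 12.
By Pick's theorem I = A − B/2 + 1 = 35 − 12/2 + 1 = 30.

30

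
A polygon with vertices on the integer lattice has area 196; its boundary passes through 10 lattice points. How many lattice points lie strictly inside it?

192

Pick's theorem A = I + B/2 − 1 rearranges to I = A − B/2 + 1 = 196 − 10/2 + 1 = 192.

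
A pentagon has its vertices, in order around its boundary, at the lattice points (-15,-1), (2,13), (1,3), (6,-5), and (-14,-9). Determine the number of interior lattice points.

231

Using the shoelace formula, 2A = |[(-15)·13 − 2·(-1)] + [2·3 − 1·13] + [1·(-5) − 6·3] + [6·(-9) − (-14)·(-5)] + [(-14)·(-1) − (-15)·(-9)]| = 468, so the area is 234.
The number of boundary lattice points is Σ gcd(|Δx|,|Δy|) = gcd(17,14) + gcd(1,10) + gcd(5,8) + gcd(20,4) + gcd(1,8) = 1+1+1+4+1 = 8.
Pick's theorem gives I = A − B/2 + 1 = 234 − 8/2 + 1 = 231.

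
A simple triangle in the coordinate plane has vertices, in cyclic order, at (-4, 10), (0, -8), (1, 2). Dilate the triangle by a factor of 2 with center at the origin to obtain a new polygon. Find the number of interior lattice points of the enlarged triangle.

Using the shoelace formula, 2A = |((-4)·(-8) − 0·10) + (0·2 − 1·(-8)) + (1·10 − (-4)·2)| = 58, so the area is 29.
Along each edge there are gcd(|Δx|,|Δy|)+1 lattice points, so counting each shared vertex once the boundary has gcd(4,18) + gcd(1,10) + gcd(5,8) = 2+1+1 = 4.
Scaling by 2 multiplies the area by 2² = 4 (so the new area is 116) and multiplies the boundary lattice-point count by 2, giving 8.
By Pick's theorem, the interior count of the dilated polygon is 116 − 8/2 + 1 = 113.

113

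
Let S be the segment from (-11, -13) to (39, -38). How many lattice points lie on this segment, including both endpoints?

The number of lattice points on a segment between lattice points is gcd(|Δx|,|Δy|) + 1 = gcd(50,25) + 1 = 25 + 1 = 26.

26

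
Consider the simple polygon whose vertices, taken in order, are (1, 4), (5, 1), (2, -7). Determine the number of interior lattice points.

By the shoelace formula, twice the signed area is |[1·1 − 5·4] + [5·(-7) − 2·1] + [2·4 − 1·(-7)]| = 41, so the area is 41/2.
The number of boundary lattice points is Σ gcd(|Δx|,|Δy|) = gcd(4,3) + gcd(3,8) + gcd(1,11) = 1+1+1 = 3.
Pick's theorem gives I = A − B/2 + 1 = 41/2 − 3/2 + 1 = 20.

20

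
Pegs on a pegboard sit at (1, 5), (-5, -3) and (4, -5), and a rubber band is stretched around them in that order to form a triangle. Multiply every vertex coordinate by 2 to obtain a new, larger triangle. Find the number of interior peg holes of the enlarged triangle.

By the shoelace formula, twice the signed area is |[1·(-3) − (-5)·5] + [(-5)·(-5) − 4·(-3)] + [4·5 − 1·(-5)]| = 84, so the area is 42.
The number of boundary lattice points is Σ gcd(|Δx|,|Δy|) = gcd(6,8) + gcd(9,2) + gcd(3,10) = 2+1+1 = 4.
Scaling by 2 multiplies the area by 2² = 4 (so the new area is 168) and multiplies the boundary lattice-point count by 2, giving 8.
By Pick's theorem, the interior count of the dilated polygon is 168 − 8/2 + 1 = 165.

165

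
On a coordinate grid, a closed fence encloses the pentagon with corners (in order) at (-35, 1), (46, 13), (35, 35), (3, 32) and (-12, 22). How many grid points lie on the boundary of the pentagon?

Summing gcd(|Δx|,|Δy|) over the edges gives the boundary count: gcd(81,12) + gcd(11,22) + gcd(32,3) + gcd(15,10) + gcd(23,21) = 3+11+1+5+1 = 21.

21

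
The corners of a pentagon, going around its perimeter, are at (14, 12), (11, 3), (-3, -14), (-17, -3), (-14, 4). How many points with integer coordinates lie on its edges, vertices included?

10

The number of boundary lattice points is Σ gcd(|Δx|,|Δy|) = gcd(3,9) + gcd(14,17) + gcd(14,11) + gcd(3,7) + gcd(28,8) = 3+1+1+1+4 = 10.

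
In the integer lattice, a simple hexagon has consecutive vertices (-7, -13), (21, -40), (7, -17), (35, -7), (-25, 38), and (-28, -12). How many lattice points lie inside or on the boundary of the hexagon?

1922

The shoelace formula gives twice the area as |((-7)·(-40) − 21·(-13)) + (21·(-17) − 7·(-40)) + (7·(-7) − 35·(-17)) + (35·38 − (-25)·(-7)) + ((-25)·(-12) − (-28)·38) + ((-28)·(-13) − (-7)·(-12))| = 3821, so the area is 3821/2.
Along each edge there are gcd(|Δx|,|Δy|)+1 lattice points, so counting each shared vertex once the boundary has gcd(28,27) + gcd(14,23) + gcd(28,10) + gcd(60,45) + gcd(3,50) + gcd(21,1) = 1+1+2+15+1+1 = 21.
Pick's theorem gives I = A − B/2 + 1 = 3821/2 − 21/2 + 1 = 1901, so the closed region contains I + B = 1901 + 21 = 1922 lattice points.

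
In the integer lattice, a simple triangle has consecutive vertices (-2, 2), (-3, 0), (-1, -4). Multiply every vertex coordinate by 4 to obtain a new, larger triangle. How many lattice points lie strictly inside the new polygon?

57

The shoelace formula gives twice the area as |[(-2)·0 − (-3)·2] + [(-3)·(-4) − (-1)·0] + [(-1)·2 − (-2)·(-4)]| = 8, so the area is 4.
Summing gcd(|Δx|,|Δy|) over the edges gives the boundary count: gcd(1,2) + gcd(2,4) + gcd(1,6) = 1+2+1 = 4.
Scaling by 4 multiplies the area by 4² = 16 (so the new area is 64) and multiplies the boundary lattice-point count by 4, giving 16.
By Pick's theorem, the interior count of the dilated polygon is 64 − 16/2 + 1 = 57.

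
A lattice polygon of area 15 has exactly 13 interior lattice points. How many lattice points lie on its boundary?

6

Pick's theorem gives A = I + B/2 − 1, so B = 2(A − I + 1) = 2(15 − 13 + 1) = 6.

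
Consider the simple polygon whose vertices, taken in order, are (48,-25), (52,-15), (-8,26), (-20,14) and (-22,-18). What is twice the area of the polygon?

By the shoelace formula, twice the signed area is |[48·(-15) − 52·(-25)] + [52·26 − (-8)·(-15)] + [(-8)·14 − (-20)·26] + [(-20)·(-18) − (-22)·14] + [(-22)·(-25) − 48·(-18)]| = 4302, so the area is 2151.

4302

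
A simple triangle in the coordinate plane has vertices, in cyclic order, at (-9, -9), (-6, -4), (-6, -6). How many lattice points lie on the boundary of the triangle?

6

Summing gcd(|Δx|,|Δy|) over the edges gives the boundary count: gcd(3,5) + gcd(0,2) + gcd(3,3) = 1+2+3 = 6.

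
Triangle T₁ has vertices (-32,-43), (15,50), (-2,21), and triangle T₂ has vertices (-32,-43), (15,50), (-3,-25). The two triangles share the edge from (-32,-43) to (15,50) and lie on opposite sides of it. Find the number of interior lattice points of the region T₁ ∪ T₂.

The union is the simple quadrilateral with vertices (-32,-43), (-2,21), (15,50), (-3,-25) in order.
By the shoelace formula, twice the signed area is |((-32)·21 − (-2)·(-43)) + ((-2)·50 − 15·21) + (15·(-25) − (-3)·50) + ((-3)·(-43) − (-32)·(-25))| = 2069, so the area is 1034.5.
Summing gcd(|Δx|,|Δy|) over the edges gives the boundary count: gcd(30,64) + gcd(17,29) + gcd(18,75) + gcd(29,18) = 2+1+3+1 = 7.
By Pick's theorem I = A − B/2 + 1 = 1034.5 − 7/2 + 1 = 1032.

1032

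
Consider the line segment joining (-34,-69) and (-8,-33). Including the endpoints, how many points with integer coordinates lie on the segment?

3

The number of lattice points on a segment between lattice points is gcd(|Δx|,|Δy|) + 1 = gcd(26,36) + 1 = 2 + 1 = 3.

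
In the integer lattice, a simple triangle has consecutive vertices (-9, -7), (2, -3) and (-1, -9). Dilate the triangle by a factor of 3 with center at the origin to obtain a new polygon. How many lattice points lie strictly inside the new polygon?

Using the shoelace formula, 2A = |[(-9)·(-3) − 2·(-7)] + [2·(-9) − (-1)·(-3)] + [(-1)·(-7) − (-9)·(-9)]| = 54, so the area is 27.
Along each edge there are gcd(|Δx|,|Δy|)+1 lattice points, so counting each shared vertex once the boundary has gcd(11,4) + gcd(3,6) + gcd(8,2) = 1+3+2 = 6.
Scaling by 3 multiplies the area by 3² = 9 (so the new area is 243) and multiplies the boundary lattice-point count by 3, giving 18.
By Pick's theorem, the interior count of the dilated polygon is 243 − 18/2 + 1 = 235.

235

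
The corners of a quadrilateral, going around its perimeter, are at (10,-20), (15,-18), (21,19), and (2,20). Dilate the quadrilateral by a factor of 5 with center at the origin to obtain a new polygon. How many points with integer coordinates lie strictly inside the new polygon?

The shoelace formula gives twice the area as |(10·(-18) − 15·(-20)) + (15·19 − 21·(-18)) + (21·20 − 2·19) + (2·(-20) − 10·20)| = 925, so the area is 925/2.
Along each edge there are gcd(|Δx|,|Δy|)+1 lattice points, so counting each shared vertex once the boundary has gcd(5,2) + gcd(6,37) + gcd(19,1) + gcd(8,40) = 1+1+1+8 = 11.
Scaling by 5 multiplies the area by 5² = 25 (so the new area is 11562.5) and multiplies the boundary lattice-point count by 5, giving 55.
By Pick's theorem, the interior count of the dilated polygon is 11562.5 − 55/2 + 1 = 11536.

11536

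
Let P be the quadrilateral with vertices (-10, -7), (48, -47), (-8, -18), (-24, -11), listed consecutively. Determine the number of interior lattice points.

By the shoelace formula, twice the signed area is |[(-10)·(-47) − 48·(-7)] + [48·(-18) − (-8)·(-47)] + [(-8)·(-11) − (-24)·(-18)] + [(-24)·(-7) − (-10)·(-11)]| = 720, so the area is 360.
Summing gcd(|Δx|,|Δy|) over the edges gives the boundary count: gcd(58,40) + gcd(56,29) + gcd(16,7) + gcd(14,4) = 2+1+1+2 = 6.
Pick's theorem gives I = A − B/2 + 1 = 360 − 6/2 + 1 = 358.

358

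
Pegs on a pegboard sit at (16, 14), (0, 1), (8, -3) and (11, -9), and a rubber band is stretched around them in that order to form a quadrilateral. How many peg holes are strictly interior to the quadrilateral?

130

Using the shoelace formula, 2A = |[16·1 − 0·14] + [0·(-3) − 8·1] + [8·(-9) − 11·(-3)] + [11·14 − 16·(-9)]| = 267, so the area is 267/2.
Summing gcd(|Δx|,|Δy|) over the edges gives the boundary count: gcd(16,13) + gcd(8,4) + gcd(3,6) + gcd(5,23) = 1+4+3+1 = 9.
Pick's theorem gives I = A − B/2 + 1 = 267/2 − 9/2 + 1 = 130.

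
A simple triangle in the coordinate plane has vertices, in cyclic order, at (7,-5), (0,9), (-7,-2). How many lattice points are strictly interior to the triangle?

By the shoelace formula, twice the signed area is |[7·9 − 0·(-5)] + [0·(-2) − (-7)·9] + [(-7)·(-5) − 7·(-2)]| = 175, so the area is 175/2.
Summing gcd(|Δx|,|Δy|) over the edges gives the boundary count: gcd(7,14) + gcd(7,11) + gcd(14,3) = 7+1+1 = 9.
By Pick's theorem A = I + B/2 − 1, so I = 175/2 − 9/2 + 1 = 84.

84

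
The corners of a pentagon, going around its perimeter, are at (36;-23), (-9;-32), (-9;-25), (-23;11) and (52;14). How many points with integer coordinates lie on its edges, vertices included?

22

Summing gcd(|Δx|,|Δy|) over the edges gives the boundary count: gcd(45,9) + gcd(0,7) + gcd(14,36) + gcd(75,3) + gcd(16,37) = 9+7+2+3+1 = 22.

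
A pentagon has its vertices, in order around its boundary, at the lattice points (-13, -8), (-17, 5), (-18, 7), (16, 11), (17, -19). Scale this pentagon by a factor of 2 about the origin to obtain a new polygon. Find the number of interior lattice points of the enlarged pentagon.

The shoelace formula gives twice the area as |((-13)·5 − (-17)·(-8)) + ((-17)·7 − (-18)·5) + ((-18)·11 − 16·7) + (16·(-19) − 17·11) + (17·(-8) − (-13)·(-19))| = 1414, so the area is 707.
Summing gcd(|Δx|,|Δy|) over the edges gives the boundary count: gcd(4,13) + gcd(1,2) + gcd(34,4) + gcd(1,30) + gcd(30,11) = 1+1+2+1+1 = 6.
Scaling by 2 multiplies the area by 2² = 4 (so the new area is 2828) and multiplies the boundary lattice-point count by 2, giving 12.
By Pick's theorem, the interior count of the dilated polygon is 2828 − 12/2 + 1 = 2823.

2823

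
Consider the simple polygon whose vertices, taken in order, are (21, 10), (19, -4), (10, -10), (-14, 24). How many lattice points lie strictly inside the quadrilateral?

The shoelace formula gives twice the area as |[21·(-4) − 19·10] + [19·(-10) − 10·(-4)] + [10·24 − (-14)·(-10)] + [(-14)·10 − 21·24]| = 968, so the area is 484.
Along each edge there are gcd(|Δx|,|Δy|)+1 lattice points, so counting each shared vertex once the boundary has gcd(2,14) + gcd(9,6) + gcd(24,34) + gcd(35,14) = 2+3+2+7 = 14.
By Pick's theorem A = I + B/2 − 1, so I = 484 − 14/2 + 1 = 478.

478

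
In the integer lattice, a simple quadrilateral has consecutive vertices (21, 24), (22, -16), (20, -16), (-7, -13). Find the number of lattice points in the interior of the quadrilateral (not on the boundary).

579

By the shoelace formula, twice the signed area is |(21·(-16) − 22·24) + (22·(-16) − 20·(-16)) + (20·(-13) − (-7)·(-16)) + ((-7)·24 − 21·(-13))| = 1163, so the area is 581.5.
The number of boundary lattice points is Σ gcd(|Δx|,|Δy|) = gcd(1,40) + gcd(2,0) + gcd(27,3) + gcd(28,37) = 1+2+3+1 = 7.
By Pick's theorem A = I + B/2 − 1, so I = 581.5 − 7/2 + 1 = 579.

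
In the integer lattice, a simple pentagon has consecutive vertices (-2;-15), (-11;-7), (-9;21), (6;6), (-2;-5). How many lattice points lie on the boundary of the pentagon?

29

The number of boundary lattice points is Σ gcd(|Δx|,|Δy|) = gcd(9,8) + gcd(2,28) + gcd(15,15) + gcd(8,11) + gcd(0,10) = 1+2+15+1+10 = 29.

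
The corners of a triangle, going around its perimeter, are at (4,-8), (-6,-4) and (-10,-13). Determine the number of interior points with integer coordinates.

52

Using the shoelace formula, 2A = |[4·(-4) − (-6)·(-8)] + [(-6)·(-13) − (-10)·(-4)] + [(-10)·(-8) − 4·(-13)]| = 106, so the area is 53.
Along each edge there are gcd(|Δx|,|Δy|)+1 lattice points, so counting each shared vertex once the boundary has gcd(10,4) + gcd(4,9) + gcd(14,5) = 2+1+1 = 4.
Pick's theorem gives I = A − B/2 + 1 = 53 − 4/2 + 1 = 52.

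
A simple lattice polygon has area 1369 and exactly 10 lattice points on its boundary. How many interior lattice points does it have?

Pick's theorem A = I + B/2 − 1 rearranges to I = A − B/2 + 1 = 1369 − 10/2 + 1 = 1365.

1365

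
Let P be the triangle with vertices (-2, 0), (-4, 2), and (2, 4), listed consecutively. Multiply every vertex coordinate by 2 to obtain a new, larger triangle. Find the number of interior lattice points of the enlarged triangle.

25

The shoelace formula gives twice the area as |[(-2)·2 − (-4)·0] + [(-4)·4 − 2·2] + [2·0 − (-2)·4]| = 16, so the area is 8.
Summing gcd(|Δx|,|Δy|) over the edges gives the boundary count: gcd(2,2) + gcd(6,2) + gcd(4,4) = 2+2+4 = 8.
Scaling by 2 multiplies the area by 2² = 4 (so the new area is 32) and multiplies the boundary lattice-point count by 2, giving 16.
By Pick's theorem, the interior count of the dilated polygon is 32 − 16/2 + 1 = 25.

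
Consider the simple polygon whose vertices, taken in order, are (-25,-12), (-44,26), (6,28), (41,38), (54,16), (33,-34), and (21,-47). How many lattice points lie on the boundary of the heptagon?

30

Along each edge there are gcd(|Δx|,|Δy|)+1 lattice points, so counting each shared vertex once the boundary has gcd(19,38) + gcd(50,2) + gcd(35,10) + gcd(13,22) + gcd(21,50) + gcd(12,13) + gcd(46,35) = 19+2+5+1+1+1+1 = 30.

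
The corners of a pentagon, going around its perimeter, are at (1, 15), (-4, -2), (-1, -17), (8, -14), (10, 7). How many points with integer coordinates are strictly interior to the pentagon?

Using the shoelace formula, 2A = |[1·(-2) − (-4)·15] + [(-4)·(-17) − (-1)·(-2)] + [(-1)·(-14) − 8·(-17)] + [8·7 − 10·(-14)] + [10·15 − 1·7]| = 613, so the area is 306.5.
Summing gcd(|Δx|,|Δy|) over the edges gives the boundary count: gcd(5,17) + gcd(3,15) + gcd(9,3) + gcd(2,21) + gcd(9,8) = 1+3+3+1+1 = 9.
Pick's theorem gives I = A − B/2 + 1 = 306.5 − 9/2 + 1 = 303.

303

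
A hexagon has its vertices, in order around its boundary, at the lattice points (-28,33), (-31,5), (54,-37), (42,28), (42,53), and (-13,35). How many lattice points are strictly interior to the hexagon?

4279

Using the shoelace formula, 2A = |((-28)·5 − (-31)·33) + ((-31)·(-37) − 54·5) + (54·28 − 42·(-37)) + (42·53 − 42·28) + (42·35 − (-13)·53) + ((-13)·33 − (-28)·35)| = 8586, so the area is 4293.
Along each edge there are gcd(|Δx|,|Δy|)+1 lattice points, so counting each shared vertex once the boundary has gcd(3,28) + gcd(85,42) + gcd(12,65) + gcd(0,25) + gcd(55,18) + gcd(15,2) = 1+1+1+25+1+1 = 30.
Pick's theorem gives I = A − B/2 + 1 = 4293 − 30/2 + 1 = 4279.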